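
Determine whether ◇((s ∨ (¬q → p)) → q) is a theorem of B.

Tableau for the negation ¬◇((s ∨ (¬q → p)) → q):
1. ¬◇((s ∨ (¬q → p)) → q), w0
2. ¬((s ∨ (¬q → p)) → q), w0
3. s ∨ (¬q → p), w0
4. ¬q, w0
5. ¬q → p, w0
6. p, w0
Accessibility: w0Rw0
The negation has an open branch (countermodel exists).

Invalid (countermodel exists)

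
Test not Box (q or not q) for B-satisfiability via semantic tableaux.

Unsatisfiable (every branch closes)

1. not Box (q or not q), u
2. not (q or not q), v   [neg-Box-rule on 1: fresh world v, uRv]
3. not q, v   [neg-or-rule on 2]
4. q, v   [neg-or-rule on 2]
Accessibility: uRu, uRv, vRu, vRv
Branch closes: q and not q both at v.
All branches of the tableau close; one closing branch shown above.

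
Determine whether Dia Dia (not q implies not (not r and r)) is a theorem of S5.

Tableau for the negation not Dia Dia (not q implies not (not r and r)):
1. not Dia Dia (not q implies not (not r and r)), w0
2. not Dia (not q implies not (not r and r)), w0
3. not (not q implies not (not r and r)), w0
4. not q, w0
5. not r and r, w0
6. not r, w0
7. r, w0
Accessibility: w0Rw0
Branch closes: r and not r both at w0.
All branches of the negation close; one closing branch shown above.

Yes, valid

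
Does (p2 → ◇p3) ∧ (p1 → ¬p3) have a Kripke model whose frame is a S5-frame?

Yes, satisfiable

1. (p2 → ◇p3) ∧ (p1 → ¬p3), 0
2. p2 → ◇p3, 0   [∧-rule on 1]
3. p1 → ¬p3, 0   [∧-rule on 1]
4. ◇p3, 0   [→-rule on 2 (branches; this branch)]
5. ¬p3, 0   [→-rule on 3 (branches; this branch)]
6. p3, 1   [◇-rule on 4: fresh world 1, 0R1]
Accessibility: 0R0, 0R1, 1R0, 1R1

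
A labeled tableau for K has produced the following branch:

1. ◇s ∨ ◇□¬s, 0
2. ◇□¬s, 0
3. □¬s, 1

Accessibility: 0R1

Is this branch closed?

There is no literal clash: for every atom and world, at most one sign appears.

Not closed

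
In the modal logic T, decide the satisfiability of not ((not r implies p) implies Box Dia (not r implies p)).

Yes, satisfiable

1. not ((not r implies p) implies Box Dia (not r implies p)), 0
2. not r implies p, 0
3. not Box Dia (not r implies p), 0
4. p, 0
5. not Dia (not r implies p), 1
6. not (not r implies p), 1
7. not r, 1
8. not p, 1
Accessibility: 0R0, 0R1, 1R1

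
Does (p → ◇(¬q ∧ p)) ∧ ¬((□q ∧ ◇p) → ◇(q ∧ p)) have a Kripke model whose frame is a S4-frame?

Unsatisfiable (every branch closes)

1. (p → ◇(¬q ∧ p)) ∧ ¬((□q ∧ ◇p) → ◇(q ∧ p)), w0
2. p → ◇(¬q ∧ p), w0   [∧-rule on 1]
3. ¬((□q ∧ ◇p) → ◇(q ∧ p)), w0   [∧-rule on 1]
4. □q ∧ ◇p, w0   [¬→-rule on 3]
5. ¬◇(q ∧ p), w0   [¬→-rule on 3]
6. □q, w0   [∧-rule on 4]
7. ◇p, w0   [∧-rule on 4]
8. ¬(q ∧ p), w0   [¬◇-rule on 5 via w0Rw0]
9. q, w0   [□-rule on 6 via w0Rw0]
10. ◇(¬q ∧ p), w0   [→-rule on 2 (branches; this branch)]
11. ¬p, w0   [¬∧-rule on 8 (branches; this branch)]
12. p, w1   [◇-rule on 7: fresh world w1, w0Rw1]
13. ¬(q ∧ p), w1   [¬◇-rule on 5 via w0Rw1]
14. q, w1   [□-rule on 6 via w0Rw1]
15. ¬p, w1   [¬∧-rule on 13 (branches; this branch)]
Accessibility: w0Rw0, w0Rw1, w1Rw1
Branch closes: p and ¬p both at w1.
(One branch shown.) All branches close.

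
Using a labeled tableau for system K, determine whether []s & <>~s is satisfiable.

1. []s & <>~s, u
2. []s, u
3. <>~s, u
4. ~s, v
5. s, v
Accessibility: uRv
Branch closes: s and ~s both at v.
Every branch closes; the branch above is one of them.

Unsatisfiable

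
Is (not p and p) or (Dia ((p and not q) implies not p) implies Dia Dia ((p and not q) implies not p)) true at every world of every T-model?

Tableau for the negation not ((not p and p) or (Dia ((p and not q) implies not p) implies Dia Dia ((p and not q) implies not p))):
1. not ((not p and p) or (Dia ((p and not q) implies not p) implies Dia Dia ((p and not q) implies not p))), w0
2. not (not p and p), w0
3. not (Dia ((p and not q) implies not p) implies Dia Dia ((p and not q) implies not p)), w0
4. Dia ((p and not q) implies not p), w0
5. not Dia Dia ((p and not q) implies not p), w0
6. not Dia ((p and not q) implies not p), w0
7. not ((p and not q) implies not p), w0
8. p and not q, w0
9. p, w0
10. not q, w0
11. (p and not q) implies not p, w1
12. not Dia ((p and not q) implies not p), w1
13. not ((p and not q) implies not p), w1
14. p and not q, w1
15. p, w1
16. not q, w1
17. not (p and not q), w1
18. q, w1
Accessibility: w0Rw0, w0Rw1, w1Rw1
Branch closes: q and not q both at w1.
All branches of the negation close; one closing branch shown above.

Valid in T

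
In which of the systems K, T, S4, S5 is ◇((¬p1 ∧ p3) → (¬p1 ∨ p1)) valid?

T, S4, S5

K-tableau for the negation ¬◇((¬p1 ∧ p3) → (¬p1 ∨ p1)):
1. ¬◇((¬p1 ∧ p3) → (¬p1 ∨ p1)), w0
Complete open branch: countermodel on a K-frame, so not valid in K.
T-tableau for the negation ¬◇((¬p1 ∧ p3) → (¬p1 ∨ p1)):
1. ¬◇((¬p1 ∧ p3) → (¬p1 ∨ p1)), w0
2. ¬((¬p1 ∧ p3) → (¬p1 ∨ p1)), w0   [¬◇-rule on 1 via w0Rw0]
3. ¬p1 ∧ p3, w0   [¬→-rule on 2]
4. ¬(¬p1 ∨ p1), w0   [¬→-rule on 2]
5. ¬p1, w0   [∧-rule on 3]
6. p3, w0   [∧-rule on 3]
7. p1, w0   [¬∨-rule on 4]
Accessibility: w0Rw0
Branch closes: p1 and ¬p1 both at w0.
Every branch closes (one shown): valid in T, hence also in S4, S5 (every theorem of T is a theorem of S4 and S5).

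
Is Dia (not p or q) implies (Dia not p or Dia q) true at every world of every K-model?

Tableau for the negation not (Dia (not p or q) implies (Dia not p or Dia q)):
1. not (Dia (not p or q) implies (Dia not p or Dia q)), 0
2. Dia (not p or q), 0
3. not (Dia not p or Dia q), 0
4. not Dia not p, 0
5. not Dia q, 0
6. not p or q, 1
7. p, 1
8. not q, 1
9. q, 1
Accessibility: 0R1
Branch closes: q and not q both at 1.
Every branch of the negation's tableau closes; the branch above is one of them.

Valid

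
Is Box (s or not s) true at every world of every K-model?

Yes, valid

Tableau for the negation not Box (s or not s):
1. not Box (s or not s), w0
2. not (s or not s), w1
3. not s, w1
4. s, w1
Accessibility: w0Rw1
Branch closes: s and not s both at w1.
All branches of the negation close; one closing branch shown above.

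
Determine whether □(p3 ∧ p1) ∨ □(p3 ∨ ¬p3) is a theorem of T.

Tableau for the negation ¬(□(p3 ∧ p1) ∨ □(p3 ∨ ¬p3)):
1. ¬(□(p3 ∧ p1) ∨ □(p3 ∨ ¬p3)), u
2. ¬□(p3 ∧ p1), u
3. ¬□(p3 ∨ ¬p3), u
4. ¬(p3 ∧ p1), v
5. ¬p1, v
6. ¬(p3 ∨ ¬p3), w
7. ¬p3, w
8. p3, w
Accessibility: uRu, uRv, uRw, vRv, wRw
Branch closes: p3 and ¬p3 both at w.
All branches of the negation close; one closing branch shown above.

Yes, valid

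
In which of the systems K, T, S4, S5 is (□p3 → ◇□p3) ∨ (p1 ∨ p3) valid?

T, S4, S5

T-tableau for the negation ¬((□p3 → ◇□p3) ∨ (p1 ∨ p3)):
1. ¬((□p3 → ◇□p3) ∨ (p1 ∨ p3)), w0
2. ¬(□p3 → ◇□p3), w0
3. ¬(p1 ∨ p3), w0
4. □p3, w0
5. ¬◇□p3, w0
6. ¬p1, w0
7. ¬p3, w0
8. p3, w0
Accessibility: w0Rw0
Branch closes: p3 and ¬p3 both at w0.
Every branch closes (one shown): valid in T, hence also in S4, S5 (every theorem of T is a theorem of S4 and S5).
K-tableau for the negation ¬((□p3 → ◇□p3) ∨ (p1 ∨ p3)):
1. ¬((□p3 → ◇□p3) ∨ (p1 ∨ p3)), w0
2. ¬(□p3 → ◇□p3), w0
3. ¬(p1 ∨ p3), w0
4. □p3, w0
5. ¬◇□p3, w0
6. ¬p1, w0
7. ¬p3, w0
Complete open branch: countermodel on a K-frame, so not valid in K.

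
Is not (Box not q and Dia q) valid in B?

Tableau for the negation Box not q and Dia q:
1. Box not q and Dia q, u
2. Box not q, u
3. Dia q, u
4. not q, u
5. q, v
6. not q, v
Accessibility: uRu, uRv, vRu, vRv
Branch closes: q and not q both at v.
Every branch of the negation's tableau closes; the branch above is one of them.

Yes, valid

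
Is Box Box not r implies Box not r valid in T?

Tableau for the negation not (Box Box not r implies Box not r):
1. not (Box Box not r implies Box not r), w0
2. Box Box not r, w0
3. not Box not r, w0
4. Box not r, w0
5. not r, w0
6. r, w1
7. Box not r, w1
8. not r, w1
Accessibility: w0Rw0, w0Rw1, w1Rw1
Branch closes: r and not r both at w1.
Every branch of the negation's tableau closes; the branch above is one of them.

Yes, valid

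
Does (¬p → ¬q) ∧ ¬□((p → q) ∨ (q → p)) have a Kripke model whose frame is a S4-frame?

1. (¬p → ¬q) ∧ ¬□((p → q) ∨ (q → p)), w0
2. ¬p → ¬q, w0
3. ¬□((p → q) ∨ (q → p)), w0
4. ¬q, w0
5. ¬((p → q) ∨ (q → p)), w1
6. ¬(p → q), w1
7. ¬(q → p), w1
8. p, w1
9. ¬q, w1
10. q, w1
11. ¬p, w1
Accessibility: w0Rw0, w0Rw1, w1Rw1
Branch closes: q and ¬q both at w1.
Every branch closes; the branch above is one of them.

Unsatisfiable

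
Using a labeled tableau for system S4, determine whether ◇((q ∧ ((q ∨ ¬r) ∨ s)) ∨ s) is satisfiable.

1. ◇((q ∧ ((q ∨ ¬r) ∨ s)) ∨ s), u
2. (q ∧ ((q ∨ ¬r) ∨ s)) ∨ s, v   [◇-rule on 1: fresh world v, uRv]
3. s, v   [∨-rule on 2 (branches; this branch)]
Accessibility: uRu, uRv, vRv

Satisfiable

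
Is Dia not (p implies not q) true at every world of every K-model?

Invalid (countermodel exists)

Tableau for the negation not Dia not (p implies not q):
1. not Dia not (p implies not q), w0
The negation has an open branch (countermodel exists).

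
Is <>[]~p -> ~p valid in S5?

Valid in S5

Tableau for the negation ~(<>[]~p -> ~p):
1. ~(<>[]~p -> ~p), w0
2. <>[]~p, w0   [~->-rule on 1]
3. p, w0   [~->-rule on 1]
4. []~p, w1   [<>-rule on 2: fresh world w1, w0Rw1]
5. ~p, w0   [[]-rule on 4 via w1Rw0]
Accessibility: w0Rw0, w0Rw1, w1Rw0, w1Rw1
Branch closes: p and ~p both at w0.
All branches of the negation close; one closing branch shown above.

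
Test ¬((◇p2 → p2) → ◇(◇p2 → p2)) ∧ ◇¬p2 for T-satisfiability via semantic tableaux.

1. ¬((◇p2 → p2) → ◇(◇p2 → p2)) ∧ ◇¬p2, u
2. ¬((◇p2 → p2) → ◇(◇p2 → p2)), u   [∧-rule on 1]
3. ◇¬p2, u   [∧-rule on 1]
4. ◇p2 → p2, u   [¬→-rule on 2]
5. ¬◇(◇p2 → p2), u   [¬→-rule on 2]
6. ¬(◇p2 → p2), u   [¬◇-rule on 5 via uRu]
7. ◇p2, u   [¬→-rule on 6]
8. ¬p2, u   [¬→-rule on 6]
9. ¬◇p2, u   [→-rule on 4 (branches; this branch)]
10. ¬p2, v   [◇-rule on 3: fresh world v, uRv]
11. ¬(◇p2 → p2), v   [¬◇-rule on 5 via uRv]
12. ◇p2, v   [¬→-rule on 11]
13. p2, w   [◇-rule on 7: fresh world w, uRw]
14. ¬(◇p2 → p2), w   [¬◇-rule on 5 via uRw]
15. ◇p2, w   [¬→-rule on 14]
16. ¬p2, w   [¬→-rule on 14]
Accessibility: uRu, uRv, uRw, vRv, wRw
Branch closes: p2 and ¬p2 both at w.
All branches of the tableau close; one closing branch shown above.

No, unsatisfiable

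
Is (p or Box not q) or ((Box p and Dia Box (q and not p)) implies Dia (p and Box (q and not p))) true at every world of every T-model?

Valid

Tableau for the negation not ((p or Box not q) or ((Box p and Dia Box (q and not p)) implies Dia (p and Box (q and not p)))):
1. not ((p or Box not q) or ((Box p and Dia Box (q and not p)) implies Dia (p and Box (q and not p)))), w0
2. not (p or Box not q), w0
3. not ((Box p and Dia Box (q and not p)) implies Dia (p and Box (q and not p))), w0
4. not p, w0
5. not Box not q, w0
6. Box p and Dia Box (q and not p), w0
7. not Dia (p and Box (q and not p)), w0
8. Box p, w0
9. Dia Box (q and not p), w0
10. not (p and Box (q and not p)), w0
11. p, w0
Accessibility: w0Rw0
Branch closes: p and not p both at w0.
All branches of the negation close; one closing branch shown above.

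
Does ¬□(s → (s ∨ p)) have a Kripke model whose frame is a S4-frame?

1. ¬□(s → (s ∨ p)), w0
2. ¬(s → (s ∨ p)), w1
3. s, w1
4. ¬(s ∨ p), w1
5. ¬s, w1
6. ¬p, w1
Accessibility: w0Rw0, w0Rw1, w1Rw1
Branch closes: s and ¬s both at w1.
Every branch closes; the branch above is one of them.

Unsatisfiable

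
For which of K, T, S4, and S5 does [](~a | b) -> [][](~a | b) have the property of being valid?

S4, S5

S4-tableau for the negation ~([](~a | b) -> [][](~a | b)):
1. ~([](~a | b) -> [][](~a | b)), 0
2. [](~a | b), 0   [~->-rule on 1]
3. ~[][](~a | b), 0   [~->-rule on 1]
4. ~a | b, 0   [[]-rule on 2 via 0R0]
5. b, 0   [|-rule on 4 (branches; this branch)]
6. ~[](~a | b), 1   [~[]-rule on 3: fresh world 1, 0R1]
7. ~a | b, 1   [[]-rule on 2 via 0R1]
8. b, 1   [|-rule on 7 (branches; this branch)]
9. ~(~a | b), 2   [~[]-rule on 6: fresh world 2, 1R2]
10. a, 2   [~|-rule on 9]
11. ~b, 2   [~|-rule on 9]
12. ~a | b, 2   [[]-rule on 2 via 0R2]
13. b, 2   [|-rule on 12 (branches; this branch)]
Accessibility: 0R0, 0R1, 0R2, 1R1, 1R2, 2R2
Branch closes: b and ~b both at 2.
Every branch closes (one shown): valid in S4, hence also in S5 (every theorem of S4 is a theorem of S5).
T-tableau for the negation ~([](~a | b) -> [][](~a | b)):
1. ~([](~a | b) -> [][](~a | b)), 0
2. [](~a | b), 0   [~->-rule on 1]
3. ~[][](~a | b), 0   [~->-rule on 1]
4. ~a | b, 0   [[]-rule on 2 via 0R0]
5. b, 0   [|-rule on 4 (branches; this branch)]
6. ~[](~a | b), 1   [~[]-rule on 3: fresh world 1, 0R1]
7. ~a | b, 1   [[]-rule on 2 via 0R1]
8. b, 1   [|-rule on 7 (branches; this branch)]
9. ~(~a | b), 2   [~[]-rule on 6: fresh world 2, 1R2]
10. a, 2   [~|-rule on 9]
11. ~b, 2   [~|-rule on 9]
Accessibility: 0R0, 0R1, 1R1, 1R2, 2R2
Complete open branch: countermodel on a T-frame, so not valid in T, nor in K (the same frame is also a K-frame).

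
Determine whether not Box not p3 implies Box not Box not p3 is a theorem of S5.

Tableau for the negation not (not Box not p3 implies Box not Box not p3):
1. not (not Box not p3 implies Box not Box not p3), w0
2. not Box not p3, w0
3. not Box not Box not p3, w0
4. p3, w1
5. Box not p3, w2
6. not p3, w0
7. not p3, w1
Accessibility: w0Rw0, w0Rw1, w0Rw2, w1Rw0, w1Rw1, w1Rw2, w2Rw0, w2Rw1, w2Rw2
Branch closes: p3 and not p3 both at w1.
All branches of the negation close; one closing branch shown above.

Yes, valid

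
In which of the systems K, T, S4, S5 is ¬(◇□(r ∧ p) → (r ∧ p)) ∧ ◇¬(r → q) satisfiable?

S5-tableau for the formula:
1. ¬(◇□(r ∧ p) → (r ∧ p)) ∧ ◇¬(r → q), w0
2. ¬(◇□(r ∧ p) → (r ∧ p)), w0
3. ◇¬(r → q), w0
4. ◇□(r ∧ p), w0
5. ¬(r ∧ p), w0
6. ¬p, w0
7. ¬(r → q), w1
8. r, w1
9. ¬q, w1
10. □(r ∧ p), w2
11. r ∧ p, w0
12. r, w0
13. p, w0
Accessibility: w0Rw0, w0Rw1, w0Rw2, w1Rw0, w1Rw1, w1Rw2, w2Rw0, w2Rw1, w2Rw2
Branch closes: p and ¬p both at w0.
Every branch closes (one shown): unsatisfiable in S5.
S4-tableau for the formula:
1. ¬(◇□(r ∧ p) → (r ∧ p)) ∧ ◇¬(r → q), w0
2. ¬(◇□(r ∧ p) → (r ∧ p)), w0
3. ◇¬(r → q), w0
4. ◇□(r ∧ p), w0
5. ¬(r ∧ p), w0
6. ¬p, w0
7. ¬(r → q), w1
8. r, w1
9. ¬q, w1
10. □(r ∧ p), w2
11. r ∧ p, w2
12. r, w2
13. p, w2
Accessibility: w0Rw0, w0Rw1, w0Rw2, w1Rw1, w2Rw2
Complete open branch: satisfiable in S4, hence also in K, T (this S4-model is also a K-model and a T-model).

K, T, S4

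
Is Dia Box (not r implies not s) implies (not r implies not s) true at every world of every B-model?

Yes, valid

Tableau for the negation not (Dia Box (not r implies not s) implies (not r implies not s)):
1. not (Dia Box (not r implies not s) implies (not r implies not s)), u
2. Dia Box (not r implies not s), u
3. not (not r implies not s), u
4. not r, u
5. s, u
6. Box (not r implies not s), v
7. not r implies not s, u
8. not r implies not s, v
9. not s, u
Accessibility: uRu, uRv, vRu, vRv
Branch closes: s and not s both at u.
Every branch of the negation's tableau closes; the branch above is one of them.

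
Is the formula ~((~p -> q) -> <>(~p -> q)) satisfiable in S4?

1. ~((~p -> q) -> <>(~p -> q)), u
2. ~p -> q, u
3. ~<>(~p -> q), u
4. ~(~p -> q), u
5. ~p, u
6. ~q, u
7. q, u
Accessibility: uRu
Branch closes: q and ~q both at u.
(One branch shown.) All branches close.

No, unsatisfiable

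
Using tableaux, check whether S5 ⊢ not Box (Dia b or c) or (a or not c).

Not valid

Tableau for the negation not (not Box (Dia b or c) or (a or not c)):
1. not (not Box (Dia b or c) or (a or not c)), 0
2. Box (Dia b or c), 0
3. not (a or not c), 0
4. not a, 0
5. c, 0
6. Dia b or c, 0
Accessibility: 0R0
The negation has an open branch (countermodel exists).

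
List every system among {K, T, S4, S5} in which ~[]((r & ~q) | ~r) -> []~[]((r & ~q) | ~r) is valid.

S5-tableau for the negation ~(~[]((r & ~q) | ~r) -> []~[]((r & ~q) | ~r)):
1. ~(~[]((r & ~q) | ~r) -> []~[]((r & ~q) | ~r)), w0
2. ~[]((r & ~q) | ~r), w0
3. ~[]~[]((r & ~q) | ~r), w0
4. ~((r & ~q) | ~r), w1
5. ~(r & ~q), w1
6. r, w1
7. q, w1
8. []((r & ~q) | ~r), w2
9. (r & ~q) | ~r, w0
10. (r & ~q) | ~r, w1
11. (r & ~q) | ~r, w2
12. r & ~q, w0
13. r, w0
14. ~q, w0
15. r & ~q, w1
16. ~q, w1
Accessibility: w0Rw0, w0Rw1, w0Rw2, w1Rw0, w1Rw1, w1Rw2, w2Rw0, w2Rw1, w2Rw2
Branch closes: q and ~q both at w1.
Every branch closes (one shown): valid in S5.
S4-tableau for the negation ~(~[]((r & ~q) | ~r) -> []~[]((r & ~q) | ~r)):
1. ~(~[]((r & ~q) | ~r) -> []~[]((r & ~q) | ~r)), w0
2. ~[]((r & ~q) | ~r), w0
3. ~[]~[]((r & ~q) | ~r), w0
4. ~((r & ~q) | ~r), w1
5. ~(r & ~q), w1
6. r, w1
7. q, w1
8. []((r & ~q) | ~r), w2
9. (r & ~q) | ~r, w2
10. ~r, w2
Accessibility: w0Rw0, w0Rw1, w0Rw2, w1Rw1, w2Rw2
Complete open branch: countermodel on an S4-frame, so not valid in S4, nor in K, T (the same frame is also a K-frame and a T-frame).

S5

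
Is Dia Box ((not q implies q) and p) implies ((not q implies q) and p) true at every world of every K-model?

Tableau for the negation not (Dia Box ((not q implies q) and p) implies ((not q implies q) and p)):
1. not (Dia Box ((not q implies q) and p) implies ((not q implies q) and p)), w0
2. Dia Box ((not q implies q) and p), w0
3. not ((not q implies q) and p), w0
4. not p, w0
5. Box ((not q implies q) and p), w1
Accessibility: w0Rw1
The negation has an open branch (countermodel exists).

Invalid (countermodel exists)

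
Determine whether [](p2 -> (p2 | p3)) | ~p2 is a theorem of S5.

Tableau for the negation ~([](p2 -> (p2 | p3)) | ~p2):
1. ~([](p2 -> (p2 | p3)) | ~p2), 0
2. ~[](p2 -> (p2 | p3)), 0   [~|-rule on 1]
3. p2, 0   [~|-rule on 1]
4. ~(p2 -> (p2 | p3)), 1   [~[]-rule on 2: fresh world 1, 0R1]
5. p2, 1   [~->-rule on 4]
6. ~(p2 | p3), 1   [~->-rule on 4]
7. ~p2, 1   [~|-rule on 6]
8. ~p3, 1   [~|-rule on 6]
Accessibility: 0R0, 0R1, 1R0, 1R1
Branch closes: p2 and ~p2 both at 1.
All branches of the negation close; one closing branch shown above.

Valid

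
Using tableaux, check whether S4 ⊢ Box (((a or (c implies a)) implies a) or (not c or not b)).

Tableau for the negation not Box (((a or (c implies a)) implies a) or (not c or not b)):
1. not Box (((a or (c implies a)) implies a) or (not c or not b)), u
2. not (((a or (c implies a)) implies a) or (not c or not b)), v
3. not ((a or (c implies a)) implies a), v
4. not (not c or not b), v
5. a or (c implies a), v
6. not a, v
7. c, v
8. b, v
9. c implies a, v
10. a, v
Accessibility: uRu, uRv, vRv
Branch closes: a and not a both at v.
All branches of the negation close; one closing branch shown above.

Yes, valid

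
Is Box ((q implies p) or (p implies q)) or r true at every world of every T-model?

Tableau for the negation not (Box ((q implies p) or (p implies q)) or r):
1. not (Box ((q implies p) or (p implies q)) or r), u
2. not Box ((q implies p) or (p implies q)), u
3. not r, u
4. not ((q implies p) or (p implies q)), v
5. not (q implies p), v
6. not (p implies q), v
7. q, v
8. not p, v
9. p, v
10. not q, v
Accessibility: uRu, uRv, vRv
Branch closes: p and not p both at v.
Every branch of the negation's tableau closes; the branch above is one of them.

Valid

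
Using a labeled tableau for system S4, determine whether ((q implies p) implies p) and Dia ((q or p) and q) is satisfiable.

1. ((q implies p) implies p) and Dia ((q or p) and q), u
2. (q implies p) implies p, u   [and-rule on 1]
3. Dia ((q or p) and q), u   [and-rule on 1]
4. p, u   [implies-rule on 2 (branches; this branch)]
5. (q or p) and q, v   [Dia-rule on 3: fresh world v, uRv]
6. q or p, v   [and-rule on 5]
7. q, v   [and-rule on 5]
8. p, v   [or-rule on 6 (branches; this branch)]
Accessibility: uRu, uRv, vRv

Satisfiable (open branch found)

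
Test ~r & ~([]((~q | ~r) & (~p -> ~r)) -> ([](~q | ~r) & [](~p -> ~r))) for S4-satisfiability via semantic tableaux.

1. ~r & ~([]((~q | ~r) & (~p -> ~r)) -> ([](~q | ~r) & [](~p -> ~r))), 0
2. ~r, 0
3. ~([]((~q | ~r) & (~p -> ~r)) -> ([](~q | ~r) & [](~p -> ~r))), 0
4. []((~q | ~r) & (~p -> ~r)), 0
5. ~([](~q | ~r) & [](~p -> ~r)), 0
6. (~q | ~r) & (~p -> ~r), 0
7. ~q | ~r, 0
8. ~p -> ~r, 0
9. ~[](~p -> ~r), 0
10. ~(~p -> ~r), 1
11. ~p, 1
12. r, 1
13. (~q | ~r) & (~p -> ~r), 1
14. ~q | ~r, 1
15. ~p -> ~r, 1
16. ~q, 1
17. ~r, 1
Accessibility: 0R0, 0R1, 1R1
Branch closes: r and ~r both at 1.
Every branch closes; the branch above is one of them.

Unsatisfiable (every branch closes)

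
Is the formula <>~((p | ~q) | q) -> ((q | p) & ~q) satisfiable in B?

Satisfiable

1. <>~((p | ~q) | q) -> ((q | p) & ~q), u
2. (q | p) & ~q, u   [->-rule on 1 (branches; this branch)]
3. q | p, u   [&-rule on 2]
4. ~q, u   [&-rule on 2]
5. p, u   [|-rule on 3 (branches; this branch)]
Accessibility: uRu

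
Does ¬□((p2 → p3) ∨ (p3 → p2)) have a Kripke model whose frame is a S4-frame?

Unsatisfiable (every branch closes)

1. ¬□((p2 → p3) ∨ (p3 → p2)), w0
2. ¬((p2 → p3) ∨ (p3 → p2)), w1
3. ¬(p2 → p3), w1
4. ¬(p3 → p2), w1
5. p2, w1
6. ¬p3, w1
7. p3, w1
8. ¬p2, w1
Accessibility: w0Rw0, w0Rw1, w1Rw1
Branch closes: p3 and ¬p3 both at w1.
Every branch closes; the branch above is one of them.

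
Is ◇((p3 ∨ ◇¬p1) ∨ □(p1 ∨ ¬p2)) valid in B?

Valid in B

Tableau for the negation ¬◇((p3 ∨ ◇¬p1) ∨ □(p1 ∨ ¬p2)):
1. ¬◇((p3 ∨ ◇¬p1) ∨ □(p1 ∨ ¬p2)), w0
2. ¬((p3 ∨ ◇¬p1) ∨ □(p1 ∨ ¬p2)), w0
3. ¬(p3 ∨ ◇¬p1), w0
4. ¬□(p1 ∨ ¬p2), w0
5. ¬p3, w0
6. ¬◇¬p1, w0
7. p1, w0
8. ¬(p1 ∨ ¬p2), w1
9. ¬p1, w1
10. p2, w1
11. ¬((p3 ∨ ◇¬p1) ∨ □(p1 ∨ ¬p2)), w1
12. ¬(p3 ∨ ◇¬p1), w1
13. ¬□(p1 ∨ ¬p2), w1
14. ¬p3, w1
15. ¬◇¬p1, w1
16. p1, w1
Accessibility: w0Rw0, w0Rw1, w1Rw0, w1Rw1
Branch closes: p1 and ¬p1 both at w1.
Every branch of the negation's tableau closes; the branch above is one of them.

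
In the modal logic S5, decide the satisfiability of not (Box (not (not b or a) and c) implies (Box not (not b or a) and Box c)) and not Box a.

1. not (Box (not (not b or a) and c) implies (Box not (not b or a) and Box c)) and not Box a, u
2. not (Box (not (not b or a) and c) implies (Box not (not b or a) and Box c)), u
3. not Box a, u
4. Box (not (not b or a) and c), u
5. not (Box not (not b or a) and Box c), u
6. not (not b or a) and c, u
7. not (not b or a), u
8. c, u
9. b, u
10. not a, u
11. not Box not (not b or a), u
12. not a, v
13. not (not b or a) and c, v
14. not (not b or a), v
15. c, v
16. b, v
17. not b or a, w
18. not (not b or a) and c, w
19. not (not b or a), w
20. c, w
21. b, w
22. not a, w
23. a, w
Accessibility: uRu, uRv, uRw, vRu, vRv, vRw, wRu, wRv, wRw
Branch closes: a and not a both at w.
Every branch closes; the branch above is one of them.

No, unsatisfiable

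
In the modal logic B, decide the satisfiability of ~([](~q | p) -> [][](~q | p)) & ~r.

Satisfiable

1. ~([](~q | p) -> [][](~q | p)) & ~r, 0
2. ~([](~q | p) -> [][](~q | p)), 0
3. ~r, 0
4. [](~q | p), 0
5. ~[][](~q | p), 0
6. ~q | p, 0
7. p, 0
8. ~[](~q | p), 1
9. ~q | p, 1
10. p, 1
11. ~(~q | p), 2
12. q, 2
13. ~p, 2
Accessibility: 0R0, 0R1, 1R0, 1R1, 1R2, 2R1, 2R2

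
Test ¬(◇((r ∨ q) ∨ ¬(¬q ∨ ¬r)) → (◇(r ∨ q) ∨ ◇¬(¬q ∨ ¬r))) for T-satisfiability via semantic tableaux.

Unsatisfiable

1. ¬(◇((r ∨ q) ∨ ¬(¬q ∨ ¬r)) → (◇(r ∨ q) ∨ ◇¬(¬q ∨ ¬r))), u
2. ◇((r ∨ q) ∨ ¬(¬q ∨ ¬r)), u   [¬→-rule on 1]
3. ¬(◇(r ∨ q) ∨ ◇¬(¬q ∨ ¬r)), u   [¬→-rule on 1]
4. ¬◇(r ∨ q), u   [¬∨-rule on 3]
5. ¬◇¬(¬q ∨ ¬r), u   [¬∨-rule on 3]
6. ¬(r ∨ q), u   [¬◇-rule on 4 via uRu]
7. ¬r, u   [¬∨-rule on 6]
8. ¬q, u   [¬∨-rule on 6]
9. ¬q ∨ ¬r, u   [¬◇-rule on 5 via uRu]
10. (r ∨ q) ∨ ¬(¬q ∨ ¬r), v   [◇-rule on 2: fresh world v, uRv]
11. ¬(r ∨ q), v   [¬◇-rule on 4 via uRv]
12. ¬r, v   [¬∨-rule on 11]
13. ¬q, v   [¬∨-rule on 11]
14. ¬q ∨ ¬r, v   [¬◇-rule on 5 via uRv]
15. r ∨ q, v   [∨-rule on 10 (branches; this branch)]
16. q, v   [∨-rule on 15 (branches; this branch)]
Accessibility: uRu, uRv, vRv
Branch closes: q and ¬q both at v.
(One branch shown.) All branches close.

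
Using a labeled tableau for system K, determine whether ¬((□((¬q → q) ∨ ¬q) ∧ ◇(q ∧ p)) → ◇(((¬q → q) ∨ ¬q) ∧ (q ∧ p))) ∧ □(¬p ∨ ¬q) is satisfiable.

1. ¬((□((¬q → q) ∨ ¬q) ∧ ◇(q ∧ p)) → ◇(((¬q → q) ∨ ¬q) ∧ (q ∧ p))) ∧ □(¬p ∨ ¬q), 0
2. ¬((□((¬q → q) ∨ ¬q) ∧ ◇(q ∧ p)) → ◇(((¬q → q) ∨ ¬q) ∧ (q ∧ p))), 0
3. □(¬p ∨ ¬q), 0
4. □((¬q → q) ∨ ¬q) ∧ ◇(q ∧ p), 0
5. ¬◇(((¬q → q) ∨ ¬q) ∧ (q ∧ p)), 0
6. □((¬q → q) ∨ ¬q), 0
7. ◇(q ∧ p), 0
8. q ∧ p, 1
9. q, 1
10. p, 1
11. ¬p ∨ ¬q, 1
12. ¬(((¬q → q) ∨ ¬q) ∧ (q ∧ p)), 1
13. (¬q → q) ∨ ¬q, 1
14. ¬q, 1
Accessibility: 0R1
Branch closes: q and ¬q both at 1.
All branches of the tableau close; one closing branch shown above.

Unsatisfiable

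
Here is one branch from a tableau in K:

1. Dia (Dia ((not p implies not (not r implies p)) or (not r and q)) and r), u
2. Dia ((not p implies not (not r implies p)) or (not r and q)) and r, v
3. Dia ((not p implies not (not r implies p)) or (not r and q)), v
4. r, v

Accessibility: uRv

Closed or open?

There is no literal clash: for every atom and world, at most one sign appears.

No, open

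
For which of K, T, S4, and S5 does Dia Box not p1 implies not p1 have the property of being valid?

S5

S4-tableau for the negation not (Dia Box not p1 implies not p1):
1. not (Dia Box not p1 implies not p1), 0
2. Dia Box not p1, 0
3. p1, 0
4. Box not p1, 1
5. not p1, 1
Accessibility: 0R0, 0R1, 1R1
Complete open branch: countermodel on an S4-frame, so not valid in S4, nor in K, T (the same frame is also a K-frame and a T-frame).
S5-tableau for the negation not (Dia Box not p1 implies not p1):
1. not (Dia Box not p1 implies not p1), 0
2. Dia Box not p1, 0
3. p1, 0
4. Box not p1, 1
5. not p1, 0
Accessibility: 0R0, 0R1, 1R0, 1R1
Branch closes: p1 and not p1 both at 0.
Every branch closes (one shown): valid in S5.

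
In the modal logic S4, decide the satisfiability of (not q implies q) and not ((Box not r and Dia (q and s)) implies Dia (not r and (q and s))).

1. (not q implies q) and not ((Box not r and Dia (q and s)) implies Dia (not r and (q and s))), u
2. not q implies q, u
3. not ((Box not r and Dia (q and s)) implies Dia (not r and (q and s))), u
4. Box not r and Dia (q and s), u
5. not Dia (not r and (q and s)), u
6. Box not r, u
7. Dia (q and s), u
8. not (not r and (q and s)), u
9. not r, u
10. q, u
11. not (q and s), u
12. not s, u
13. q and s, v
14. q, v
15. s, v
16. not (not r and (q and s)), v
17. not r, v
18. not (q and s), v
19. not s, v
Accessibility: uRu, uRv, vRv
Branch closes: s and not s both at v.
(One branch shown.) All branches close.

Unsatisfiable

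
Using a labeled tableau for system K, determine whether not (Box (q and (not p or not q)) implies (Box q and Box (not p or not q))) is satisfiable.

Unsatisfiable (every branch closes)

1. not (Box (q and (not p or not q)) implies (Box q and Box (not p or not q))), u
2. Box (q and (not p or not q)), u   [neg-implies-rule on 1]
3. not (Box q and Box (not p or not q)), u   [neg-implies-rule on 1]
4. not Box (not p or not q), u   [neg-and-rule on 3 (branches; this branch)]
5. not (not p or not q), v   [neg-Box-rule on 4: fresh world v, uRv]
6. p, v   [neg-or-rule on 5]
7. q, v   [neg-or-rule on 5]
8. q and (not p or not q), v   [Box-rule on 2 via uRv]
9. not p or not q, v   [and-rule on 8]
10. not q, v   [or-rule on 9 (branches; this branch)]
Accessibility: uRv
Branch closes: q and not q both at v.
(One branch shown.) All branches close.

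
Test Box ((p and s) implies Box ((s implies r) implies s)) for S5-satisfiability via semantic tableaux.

1. Box ((p and s) implies Box ((s implies r) implies s)), u
2. (p and s) implies Box ((s implies r) implies s), u
3. Box ((s implies r) implies s), u
4. (s implies r) implies s, u
5. s, u
Accessibility: uRu

Satisfiable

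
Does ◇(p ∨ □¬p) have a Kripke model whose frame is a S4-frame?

Yes, satisfiable

1. ◇(p ∨ □¬p), w0
2. p ∨ □¬p, w1
3. □¬p, w1
4. ¬p, w1
Accessibility: w0Rw0, w0Rw1, w1Rw1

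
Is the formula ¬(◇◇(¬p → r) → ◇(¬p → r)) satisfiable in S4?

Unsatisfiable

1. ¬(◇◇(¬p → r) → ◇(¬p → r)), 0
2. ◇◇(¬p → r), 0   [¬→-rule on 1]
3. ¬◇(¬p → r), 0   [¬→-rule on 1]
4. ¬(¬p → r), 0   [¬◇-rule on 3 via 0R0]
5. ¬p, 0   [¬→-rule on 4]
6. ¬r, 0   [¬→-rule on 4]
7. ◇(¬p → r), 1   [◇-rule on 2: fresh world 1, 0R1]
8. ¬(¬p → r), 1   [¬◇-rule on 3 via 0R1]
9. ¬p, 1   [¬→-rule on 8]
10. ¬r, 1   [¬→-rule on 8]
11. ¬p → r, 2   [◇-rule on 7: fresh world 2, 1R2]
12. ¬(¬p → r), 2   [¬◇-rule on 3 via 0R2]
13. ¬p, 2   [¬→-rule on 12]
14. ¬r, 2   [¬→-rule on 12]
15. r, 2   [→-rule on 11 (branches; this branch)]
Accessibility: 0R0, 0R1, 0R2, 1R1, 1R2, 2R2
Branch closes: r and ¬r both at 2.
(One branch shown.) All branches close.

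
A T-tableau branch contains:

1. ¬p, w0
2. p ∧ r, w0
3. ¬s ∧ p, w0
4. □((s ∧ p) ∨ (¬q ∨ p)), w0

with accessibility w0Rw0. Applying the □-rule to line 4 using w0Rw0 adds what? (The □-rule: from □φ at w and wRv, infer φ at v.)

(s ∧ p) ∨ (¬q ∨ p), w0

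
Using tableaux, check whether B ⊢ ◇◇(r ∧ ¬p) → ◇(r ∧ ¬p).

Tableau for the negation ¬(◇◇(r ∧ ¬p) → ◇(r ∧ ¬p)):
1. ¬(◇◇(r ∧ ¬p) → ◇(r ∧ ¬p)), u
2. ◇◇(r ∧ ¬p), u   [¬→-rule on 1]
3. ¬◇(r ∧ ¬p), u   [¬→-rule on 1]
4. ¬(r ∧ ¬p), u   [¬◇-rule on 3 via uRu]
5. p, u   [¬∧-rule on 4 (branches; this branch)]
6. ◇(r ∧ ¬p), v   [◇-rule on 2: fresh world v, uRv]
7. ¬(r ∧ ¬p), v   [¬◇-rule on 3 via uRv]
8. p, v   [¬∧-rule on 7 (branches; this branch)]
9. r ∧ ¬p, w   [◇-rule on 6: fresh world w, vRw]
10. r, w   [∧-rule on 9]
11. ¬p, w   [∧-rule on 9]
Accessibility: uRu, uRv, vRu, vRv, vRw, wRv, wRw
The negation has an open branch (countermodel exists).

Invalid (countermodel exists)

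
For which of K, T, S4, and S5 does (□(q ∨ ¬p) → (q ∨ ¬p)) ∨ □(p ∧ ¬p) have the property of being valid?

K-tableau for the negation ¬((□(q ∨ ¬p) → (q ∨ ¬p)) ∨ □(p ∧ ¬p)):
1. ¬((□(q ∨ ¬p) → (q ∨ ¬p)) ∨ □(p ∧ ¬p)), w0
2. ¬(□(q ∨ ¬p) → (q ∨ ¬p)), w0   [¬∨-rule on 1]
3. ¬□(p ∧ ¬p), w0   [¬∨-rule on 1]
4. □(q ∨ ¬p), w0   [¬→-rule on 2]
5. ¬(q ∨ ¬p), w0   [¬→-rule on 2]
6. ¬q, w0   [¬∨-rule on 5]
7. p, w0   [¬∨-rule on 5]
8. ¬(p ∧ ¬p), w1   [¬□-rule on 3: fresh world w1, w0Rw1]
9. q ∨ ¬p, w1   [□-rule on 4 via w0Rw1]
10. p, w1   [¬∧-rule on 8 (branches; this branch)]
11. q, w1   [∨-rule on 9 (branches; this branch)]
Accessibility: w0Rw1
Complete open branch: countermodel on a K-frame, so not valid in K.
T-tableau for the negation ¬((□(q ∨ ¬p) → (q ∨ ¬p)) ∨ □(p ∧ ¬p)):
1. ¬((□(q ∨ ¬p) → (q ∨ ¬p)) ∨ □(p ∧ ¬p)), w0
2. ¬(□(q ∨ ¬p) → (q ∨ ¬p)), w0   [¬∨-rule on 1]
3. ¬□(p ∧ ¬p), w0   [¬∨-rule on 1]
4. □(q ∨ ¬p), w0   [¬→-rule on 2]
5. ¬(q ∨ ¬p), w0   [¬→-rule on 2]
6. ¬q, w0   [¬∨-rule on 5]
7. p, w0   [¬∨-rule on 5]
8. q ∨ ¬p, w0   [□-rule on 4 via w0Rw0]
9. ¬p, w0   [∨-rule on 8 (branches; this branch)]
Accessibility: w0Rw0
Branch closes: p and ¬p both at w0.
Every branch closes (one shown): valid in T, hence also in S4, S5 (every theorem of T is a theorem of S4 and S5).

T, S4, S5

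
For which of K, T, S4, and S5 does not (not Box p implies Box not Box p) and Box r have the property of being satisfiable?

K, T, S4

S4-tableau for the formula:
1. not (not Box p implies Box not Box p) and Box r, 0
2. not (not Box p implies Box not Box p), 0
3. Box r, 0
4. not Box p, 0
5. not Box not Box p, 0
6. r, 0
7. not p, 1
8. r, 1
9. Box p, 2
10. r, 2
11. p, 2
Accessibility: 0R0, 0R1, 0R2, 1R1, 2R2
Complete open branch: satisfiable in S4, hence also in K, T (this S4-model is also a K-model and a T-model).
S5-tableau for the formula:
1. not (not Box p implies Box not Box p) and Box r, 0
2. not (not Box p implies Box not Box p), 0
3. Box r, 0
4. not Box p, 0
5. not Box not Box p, 0
6. r, 0
7. not p, 1
8. r, 1
9. Box p, 2
10. r, 2
11. p, 0
12. p, 1
Accessibility: 0R0, 0R1, 0R2, 1R0, 1R1, 1R2, 2R0, 2R1, 2R2
Branch closes: p and not p both at 1.
Every branch closes (one shown): unsatisfiable in S5.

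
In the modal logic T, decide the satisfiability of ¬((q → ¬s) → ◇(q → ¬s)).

Unsatisfiable (every branch closes)

1. ¬((q → ¬s) → ◇(q → ¬s)), u
2. q → ¬s, u
3. ¬◇(q → ¬s), u
4. ¬(q → ¬s), u
5. q, u
6. s, u
7. ¬s, u
Accessibility: uRu
Branch closes: s and ¬s both at u.
Every branch closes; the branch above is one of them.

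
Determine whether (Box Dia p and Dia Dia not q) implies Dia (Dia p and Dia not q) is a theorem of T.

Valid

Tableau for the negation not ((Box Dia p and Dia Dia not q) implies Dia (Dia p and Dia not q)):
1. not ((Box Dia p and Dia Dia not q) implies Dia (Dia p and Dia not q)), 0
2. Box Dia p and Dia Dia not q, 0
3. not Dia (Dia p and Dia not q), 0
4. Box Dia p, 0
5. Dia Dia not q, 0
6. not (Dia p and Dia not q), 0
7. Dia p, 0
8. not Dia not q, 0
9. q, 0
10. Dia not q, 1
11. not (Dia p and Dia not q), 1
12. Dia p, 1
13. q, 1
14. not Dia p, 1
15. not p, 1
16. p, 2
17. not (Dia p and Dia not q), 2
18. Dia p, 2
19. q, 2
20. not Dia not q, 2
21. not q, 3
22. not p, 3
23. p, 4
24. not p, 4
Accessibility: 0R0, 0R1, 0R2, 1R1, 1R3, 1R4, 2R2, 3R3, 4R4
Branch closes: p and not p both at 4.
All branches of the negation close; one closing branch shown above.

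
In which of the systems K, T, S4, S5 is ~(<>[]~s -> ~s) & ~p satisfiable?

S4-tableau for the formula:
1. ~(<>[]~s -> ~s) & ~p, u
2. ~(<>[]~s -> ~s), u
3. ~p, u
4. <>[]~s, u
5. s, u
6. []~s, v
7. ~s, v
Accessibility: uRu, uRv, vRv
Complete open branch: satisfiable in S4, hence also in K, T (this S4-model is also a K-model and a T-model).
S5-tableau for the formula:
1. ~(<>[]~s -> ~s) & ~p, u
2. ~(<>[]~s -> ~s), u
3. ~p, u
4. <>[]~s, u
5. s, u
6. []~s, v
7. ~s, u
Accessibility: uRu, uRv, vRu, vRv
Branch closes: s and ~s both at u.
Every branch closes (one shown): unsatisfiable in S5.

K, T, S4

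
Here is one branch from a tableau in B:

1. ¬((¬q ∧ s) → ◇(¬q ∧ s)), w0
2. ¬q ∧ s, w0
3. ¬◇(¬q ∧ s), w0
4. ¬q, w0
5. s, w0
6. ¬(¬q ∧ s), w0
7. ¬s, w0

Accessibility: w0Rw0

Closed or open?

Yes, closed

Both s and ¬s appear at w0.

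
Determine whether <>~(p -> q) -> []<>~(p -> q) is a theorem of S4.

Not valid

Tableau for the negation ~(<>~(p -> q) -> []<>~(p -> q)):
1. ~(<>~(p -> q) -> []<>~(p -> q)), 0
2. <>~(p -> q), 0
3. ~[]<>~(p -> q), 0
4. ~(p -> q), 1
5. p, 1
6. ~q, 1
7. ~<>~(p -> q), 2
8. p -> q, 2
9. q, 2
Accessibility: 0R0, 0R1, 0R2, 1R1, 2R2
The negation has an open branch (countermodel exists).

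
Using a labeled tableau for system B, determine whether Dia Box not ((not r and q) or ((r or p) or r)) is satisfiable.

Satisfiable (open branch found)

1. Dia Box not ((not r and q) or ((r or p) or r)), 0
2. Box not ((not r and q) or ((r or p) or r)), 1
3. not ((not r and q) or ((r or p) or r)), 0
4. not (not r and q), 0
5. not ((r or p) or r), 0
6. not (r or p), 0
7. not r, 0
8. not p, 0
9. not ((not r and q) or ((r or p) or r)), 1
10. not (not r and q), 1
11. not ((r or p) or r), 1
12. not (r or p), 1
13. not r, 1
14. not p, 1
15. not q, 0
16. not q, 1
Accessibility: 0R0, 0R1, 1R0, 1R1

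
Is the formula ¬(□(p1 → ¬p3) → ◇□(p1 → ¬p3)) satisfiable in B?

Unsatisfiable

1. ¬(□(p1 → ¬p3) → ◇□(p1 → ¬p3)), 0
2. □(p1 → ¬p3), 0
3. ¬◇□(p1 → ¬p3), 0
4. p1 → ¬p3, 0
5. ¬□(p1 → ¬p3), 0
6. ¬p3, 0
7. ¬(p1 → ¬p3), 1
8. p1, 1
9. p3, 1
10. p1 → ¬p3, 1
11. ¬□(p1 → ¬p3), 1
12. ¬p3, 1
Accessibility: 0R0, 0R1, 1R0, 1R1
Branch closes: p3 and ¬p3 both at 1.
All branches of the tableau close; one closing branch shown above.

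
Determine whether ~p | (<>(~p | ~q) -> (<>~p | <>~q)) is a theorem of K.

Valid in K

Tableau for the negation ~(~p | (<>(~p | ~q) -> (<>~p | <>~q))):
1. ~(~p | (<>(~p | ~q) -> (<>~p | <>~q))), u
2. p, u
3. ~(<>(~p | ~q) -> (<>~p | <>~q)), u
4. <>(~p | ~q), u
5. ~(<>~p | <>~q), u
6. ~<>~p, u
7. ~<>~q, u
8. ~p | ~q, v
9. p, v
10. q, v
11. ~q, v
Accessibility: uRv
Branch closes: q and ~q both at v.
Every branch of the negation's tableau closes; the branch above is one of them.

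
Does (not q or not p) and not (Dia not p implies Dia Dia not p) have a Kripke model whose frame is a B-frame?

1. (not q or not p) and not (Dia not p implies Dia Dia not p), 0
2. not q or not p, 0   [and-rule on 1]
3. not (Dia not p implies Dia Dia not p), 0   [and-rule on 1]
4. Dia not p, 0   [neg-implies-rule on 3]
5. not Dia Dia not p, 0   [neg-implies-rule on 3]
6. not Dia not p, 0   [neg-Dia-rule on 5 via 0R0]
7. p, 0   [neg-Dia-rule on 6 via 0R0]
8. not q, 0   [or-rule on 2 (branches; this branch)]
9. not p, 1   [Dia-rule on 4: fresh world 1, 0R1]
10. not Dia not p, 1   [neg-Dia-rule on 5 via 0R1]
11. p, 1   [neg-Dia-rule on 6 via 0R1]
Accessibility: 0R0, 0R1, 1R0, 1R1
Branch closes: p and not p both at 1.
(One branch shown.) All branches close.

Unsatisfiable (every branch closes)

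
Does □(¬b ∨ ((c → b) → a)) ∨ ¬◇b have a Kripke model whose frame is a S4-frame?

1. □(¬b ∨ ((c → b) → a)) ∨ ¬◇b, u
2. ¬◇b, u
3. ¬b, u
Accessibility: uRu

Yes, satisfiable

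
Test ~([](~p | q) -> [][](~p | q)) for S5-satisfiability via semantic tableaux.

1. ~([](~p | q) -> [][](~p | q)), u
2. [](~p | q), u
3. ~[][](~p | q), u
4. ~p | q, u
5. q, u
6. ~[](~p | q), v
7. ~p | q, v
8. q, v
9. ~(~p | q), w
10. p, w
11. ~q, w
12. ~p | q, w
13. q, w
Accessibility: uRu, uRv, uRw, vRu, vRv, vRw, wRu, wRv, wRw
Branch closes: q and ~q both at w.
Every branch closes; the branch above is one of them.

Unsatisfiable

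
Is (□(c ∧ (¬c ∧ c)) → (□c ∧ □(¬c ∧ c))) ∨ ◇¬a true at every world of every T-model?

Valid in T

Tableau for the negation ¬((□(c ∧ (¬c ∧ c)) → (□c ∧ □(¬c ∧ c))) ∨ ◇¬a):
1. ¬((□(c ∧ (¬c ∧ c)) → (□c ∧ □(¬c ∧ c))) ∨ ◇¬a), w0
2. ¬(□(c ∧ (¬c ∧ c)) → (□c ∧ □(¬c ∧ c))), w0
3. ¬◇¬a, w0
4. □(c ∧ (¬c ∧ c)), w0
5. ¬(□c ∧ □(¬c ∧ c)), w0
6. a, w0
7. c ∧ (¬c ∧ c), w0
8. c, w0
9. ¬c ∧ c, w0
10. ¬c, w0
Accessibility: w0Rw0
Branch closes: c and ¬c both at w0.
Every branch of the negation's tableau closes; the branch above is one of them.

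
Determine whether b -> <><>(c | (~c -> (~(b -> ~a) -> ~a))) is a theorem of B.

Not valid

Tableau for the negation ~(b -> <><>(c | (~c -> (~(b -> ~a) -> ~a)))):
1. ~(b -> <><>(c | (~c -> (~(b -> ~a) -> ~a)))), 0
2. b, 0
3. ~<><>(c | (~c -> (~(b -> ~a) -> ~a))), 0
4. ~<>(c | (~c -> (~(b -> ~a) -> ~a))), 0
5. ~(c | (~c -> (~(b -> ~a) -> ~a))), 0
6. ~c, 0
7. ~(~c -> (~(b -> ~a) -> ~a)), 0
8. ~(~(b -> ~a) -> ~a), 0
9. ~(b -> ~a), 0
10. a, 0
Accessibility: 0R0
The negation has an open branch (countermodel exists).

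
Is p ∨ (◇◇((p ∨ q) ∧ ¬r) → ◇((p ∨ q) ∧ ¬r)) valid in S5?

Tableau for the negation ¬(p ∨ (◇◇((p ∨ q) ∧ ¬r) → ◇((p ∨ q) ∧ ¬r))):
1. ¬(p ∨ (◇◇((p ∨ q) ∧ ¬r) → ◇((p ∨ q) ∧ ¬r))), 0
2. ¬p, 0
3. ¬(◇◇((p ∨ q) ∧ ¬r) → ◇((p ∨ q) ∧ ¬r)), 0
4. ◇◇((p ∨ q) ∧ ¬r), 0
5. ¬◇((p ∨ q) ∧ ¬r), 0
6. ¬((p ∨ q) ∧ ¬r), 0
7. ¬(p ∨ q), 0
8. ¬q, 0
9. ◇((p ∨ q) ∧ ¬r), 1
10. ¬((p ∨ q) ∧ ¬r), 1
11. ¬(p ∨ q), 1
12. ¬p, 1
13. ¬q, 1
14. (p ∨ q) ∧ ¬r, 2
15. p ∨ q, 2
16. ¬r, 2
17. ¬((p ∨ q) ∧ ¬r), 2
18. q, 2
19. ¬(p ∨ q), 2
20. ¬p, 2
21. ¬q, 2
Accessibility: 0R0, 0R1, 0R2, 1R0, 1R1, 1R2, 2R0, 2R1, 2R2
Branch closes: q and ¬q both at 2.
All branches of the negation close; one closing branch shown above.

Valid in S5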